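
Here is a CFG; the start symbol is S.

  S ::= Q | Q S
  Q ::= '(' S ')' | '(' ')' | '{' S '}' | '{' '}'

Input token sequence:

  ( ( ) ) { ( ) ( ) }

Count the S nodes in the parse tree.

5

[S [Q ( [S [Q ( )]] )] [S [Q { [S [Q ( )] [S [Q ( )]]] }]]]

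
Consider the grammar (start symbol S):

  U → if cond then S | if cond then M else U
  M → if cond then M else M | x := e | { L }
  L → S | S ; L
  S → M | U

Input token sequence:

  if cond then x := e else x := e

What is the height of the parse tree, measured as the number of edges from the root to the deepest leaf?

[S [M if cond then [M x := e] else [M x := e]]]

3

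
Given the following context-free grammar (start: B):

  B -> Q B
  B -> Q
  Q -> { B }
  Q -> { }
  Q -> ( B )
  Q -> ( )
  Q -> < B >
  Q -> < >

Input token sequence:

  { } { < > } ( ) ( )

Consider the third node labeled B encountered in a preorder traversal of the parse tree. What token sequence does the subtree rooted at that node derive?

< >

[B [Q { }] [B [Q { [B [Q < >]] }] [B [Q ( )] [B [Q ( )]]]]]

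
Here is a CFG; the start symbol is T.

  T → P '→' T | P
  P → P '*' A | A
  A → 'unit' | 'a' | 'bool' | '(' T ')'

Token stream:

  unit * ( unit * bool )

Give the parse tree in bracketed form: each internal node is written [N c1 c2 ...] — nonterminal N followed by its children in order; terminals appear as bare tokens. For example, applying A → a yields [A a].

[T [P [P [A unit]] * [A ( [T [P [P [A unit]] * [A bool]]] )]]]

T
P
P * A
A * A
unit * A
unit * ( T )
unit * ( P )
unit * ( P * A )
unit * ( A * A )
unit * ( unit * A )
unit * ( unit * bool )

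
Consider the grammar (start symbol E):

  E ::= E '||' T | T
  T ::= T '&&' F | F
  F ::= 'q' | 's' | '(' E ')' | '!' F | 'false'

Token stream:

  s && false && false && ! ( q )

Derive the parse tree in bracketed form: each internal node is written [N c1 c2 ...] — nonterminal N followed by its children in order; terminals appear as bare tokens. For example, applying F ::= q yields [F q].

[E [T [T [T [T [F s]] && [F false]] && [F false]] && [F ! [F ( [E [T [F q]]] )]]]]

E
T
T && F
T && F && F
T && F && F && F
F && F && F && F
s && F && F && F
s && false && F && F
s && false && false && F
s && false && false && ! F
s && false && false && ! ( E )
s && false && false && ! ( T )
s && false && false && ! ( F )
s && false && false && ! ( q )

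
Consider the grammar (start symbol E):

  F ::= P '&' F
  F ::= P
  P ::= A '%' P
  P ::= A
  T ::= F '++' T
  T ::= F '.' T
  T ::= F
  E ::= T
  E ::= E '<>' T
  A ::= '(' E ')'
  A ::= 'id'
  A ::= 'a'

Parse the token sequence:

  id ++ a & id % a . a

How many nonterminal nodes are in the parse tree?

18

[E [T [F [P [A id]]] ++ [T [F [P [A a]] & [F [P [A id] % [P [A a]]]]] . [T [F [P [A a]]]]]]]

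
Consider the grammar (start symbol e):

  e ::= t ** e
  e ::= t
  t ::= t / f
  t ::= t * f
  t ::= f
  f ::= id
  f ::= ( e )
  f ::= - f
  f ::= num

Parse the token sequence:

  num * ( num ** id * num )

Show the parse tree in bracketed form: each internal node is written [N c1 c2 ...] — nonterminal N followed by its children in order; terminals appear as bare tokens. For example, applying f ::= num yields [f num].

e
t
t * f
f * f
num * f
num * ( e )
num * ( t ** e )
num * ( f ** e )
num * ( num ** e )
num * ( num ** t )
num * ( num ** t * f )
num * ( num ** f * f )
num * ( num ** id * f )
num * ( num ** id * num )

[e [t [t [f num]] * [f ( [e [t [f num]] ** [e [t [t [f id]] * [f num]]]] )]]]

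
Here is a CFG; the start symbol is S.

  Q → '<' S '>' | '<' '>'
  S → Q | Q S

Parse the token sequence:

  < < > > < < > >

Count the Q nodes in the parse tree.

4

[S [Q < [S [Q < >]] >] [S [Q < [S [Q < >]] >]]]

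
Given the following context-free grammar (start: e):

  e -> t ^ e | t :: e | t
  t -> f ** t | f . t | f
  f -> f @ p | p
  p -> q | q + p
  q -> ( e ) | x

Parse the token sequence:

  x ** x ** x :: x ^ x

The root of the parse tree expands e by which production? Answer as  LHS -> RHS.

[e [t [f [p [q x]]] ** [t [f [p [q x]]] ** [t [f [p [q x]]]]]] :: [e [t [f [p [q x]]]] ^ [e [t [f [p [q x]]]]]]]

e -> t :: e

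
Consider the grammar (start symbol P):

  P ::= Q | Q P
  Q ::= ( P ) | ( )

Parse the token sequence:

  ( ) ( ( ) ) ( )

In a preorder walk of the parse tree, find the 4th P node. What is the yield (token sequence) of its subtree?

( )

[P [Q ( )] [P [Q ( [P [Q ( )]] )] [P [Q ( )]]]]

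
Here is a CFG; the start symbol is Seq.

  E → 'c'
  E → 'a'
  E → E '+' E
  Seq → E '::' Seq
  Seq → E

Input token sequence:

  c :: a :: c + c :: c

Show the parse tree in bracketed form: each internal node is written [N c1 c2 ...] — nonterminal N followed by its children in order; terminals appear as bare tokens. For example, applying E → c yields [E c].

Seq
E :: Seq
c :: Seq
c :: E :: Seq
c :: a :: Seq
c :: a :: E :: Seq
c :: a :: E + E :: Seq
c :: a :: c + E :: Seq
c :: a :: c + c :: Seq
c :: a :: c + c :: E
c :: a :: c + c :: c

[Seq [E c] :: [Seq [E a] :: [Seq [E [E c] + [E c]] :: [Seq [E c]]]]]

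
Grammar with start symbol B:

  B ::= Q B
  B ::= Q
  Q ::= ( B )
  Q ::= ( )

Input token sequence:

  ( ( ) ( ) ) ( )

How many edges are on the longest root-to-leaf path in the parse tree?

[B [Q ( [B [Q ( )] [B [Q ( )]]] )] [B [Q ( )]]]

5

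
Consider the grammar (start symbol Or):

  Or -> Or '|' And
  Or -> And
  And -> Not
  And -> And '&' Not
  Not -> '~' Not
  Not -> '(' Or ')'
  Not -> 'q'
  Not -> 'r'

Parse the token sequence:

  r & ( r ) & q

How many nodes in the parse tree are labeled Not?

4

[Or [And [And [And [Not r]] & [Not ( [Or [And [Not r]]] )]] & [Not q]]]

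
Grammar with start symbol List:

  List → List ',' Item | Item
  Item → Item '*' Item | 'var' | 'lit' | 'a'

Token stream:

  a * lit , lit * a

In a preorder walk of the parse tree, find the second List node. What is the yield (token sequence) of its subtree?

a * lit

[List [List [Item [Item a] * [Item lit]]] , [Item [Item lit] * [Item a]]]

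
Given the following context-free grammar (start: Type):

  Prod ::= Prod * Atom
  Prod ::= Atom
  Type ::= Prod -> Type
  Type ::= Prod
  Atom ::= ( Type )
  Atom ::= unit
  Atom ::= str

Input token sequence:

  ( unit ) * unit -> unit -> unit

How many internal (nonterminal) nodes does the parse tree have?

14

[Type [Prod [Prod [Atom ( [Type [Prod [Atom unit]]] )]] * [Atom unit]] -> [Type [Prod [Atom unit]] -> [Type [Prod [Atom unit]]]]]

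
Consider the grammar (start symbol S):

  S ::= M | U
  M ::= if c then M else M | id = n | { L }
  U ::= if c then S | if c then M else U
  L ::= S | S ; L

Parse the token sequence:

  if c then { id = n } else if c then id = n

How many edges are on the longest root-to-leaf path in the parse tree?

6

[S [U if c then [M { [L [S [M id = n]]] }] else [U if c then [S [M id = n]]]]]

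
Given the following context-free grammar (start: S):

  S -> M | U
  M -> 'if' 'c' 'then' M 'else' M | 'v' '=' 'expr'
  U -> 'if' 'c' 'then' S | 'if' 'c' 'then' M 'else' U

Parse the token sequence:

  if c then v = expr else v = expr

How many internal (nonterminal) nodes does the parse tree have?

[S [M if c then [M v = expr] else [M v = expr]]]

4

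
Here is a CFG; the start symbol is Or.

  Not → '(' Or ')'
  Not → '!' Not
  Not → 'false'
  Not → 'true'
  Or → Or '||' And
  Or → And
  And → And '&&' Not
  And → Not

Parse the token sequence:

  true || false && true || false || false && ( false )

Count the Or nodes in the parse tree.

5

[Or [Or [Or [Or [And [Not true]]] || [And [And [Not false]] && [Not true]]] || [And [Not false]]] || [And [And [Not false]] && [Not ( [Or [And [Not false]]] )]]]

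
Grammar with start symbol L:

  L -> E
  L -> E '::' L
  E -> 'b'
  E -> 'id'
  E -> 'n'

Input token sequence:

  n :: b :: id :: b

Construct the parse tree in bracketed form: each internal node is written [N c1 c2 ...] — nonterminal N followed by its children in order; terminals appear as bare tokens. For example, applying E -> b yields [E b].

L
E :: L
n :: L
n :: E :: L
n :: b :: L
n :: b :: E :: L
n :: b :: id :: L
n :: b :: id :: E
n :: b :: id :: b

[L [E n] :: [L [E b] :: [L [E id] :: [L [E b]]]]]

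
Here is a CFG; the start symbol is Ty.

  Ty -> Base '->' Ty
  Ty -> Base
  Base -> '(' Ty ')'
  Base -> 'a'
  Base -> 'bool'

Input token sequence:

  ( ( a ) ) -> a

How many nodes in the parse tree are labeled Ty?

[Ty [Base ( [Ty [Base ( [Ty [Base a]] )]] )] -> [Ty [Base a]]]

4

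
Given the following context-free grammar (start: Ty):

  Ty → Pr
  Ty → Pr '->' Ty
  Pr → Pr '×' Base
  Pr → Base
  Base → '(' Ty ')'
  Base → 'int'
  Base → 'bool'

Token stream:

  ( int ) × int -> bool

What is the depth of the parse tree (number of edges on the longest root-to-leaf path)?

[Ty [Pr [Pr [Base ( [Ty [Pr [Base int]]] )]] × [Base int]] -> [Ty [Pr [Base bool]]]]

7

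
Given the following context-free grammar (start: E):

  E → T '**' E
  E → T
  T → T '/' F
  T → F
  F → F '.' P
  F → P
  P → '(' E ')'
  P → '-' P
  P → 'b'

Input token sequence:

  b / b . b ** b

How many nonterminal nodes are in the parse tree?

[E [T [T [F [P b]]] / [F [F [P b]] . [P b]]] ** [E [T [F [P b]]]]]

13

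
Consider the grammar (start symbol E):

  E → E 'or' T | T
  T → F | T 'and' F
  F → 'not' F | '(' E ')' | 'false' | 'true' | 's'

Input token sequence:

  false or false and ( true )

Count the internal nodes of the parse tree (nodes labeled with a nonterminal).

11

[E [E [T [F false]]] or [T [T [F false]] and [F ( [E [T [F true]]] )]]]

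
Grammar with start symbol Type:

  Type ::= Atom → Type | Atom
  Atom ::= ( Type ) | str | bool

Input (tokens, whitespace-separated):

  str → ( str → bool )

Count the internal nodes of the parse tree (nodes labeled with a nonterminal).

8

[Type [Atom str] → [Type [Atom ( [Type [Atom str] → [Type [Atom bool]]] )]]]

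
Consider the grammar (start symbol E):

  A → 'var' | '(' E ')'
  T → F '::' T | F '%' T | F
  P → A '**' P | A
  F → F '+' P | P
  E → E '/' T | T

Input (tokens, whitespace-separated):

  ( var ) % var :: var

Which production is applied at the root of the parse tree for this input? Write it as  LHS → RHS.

E → T

[E [T [F [P [A ( [E [T [F [P [A var]]]]] )]]] % [T [F [P [A var]]] :: [T [F [P [A var]]]]]]]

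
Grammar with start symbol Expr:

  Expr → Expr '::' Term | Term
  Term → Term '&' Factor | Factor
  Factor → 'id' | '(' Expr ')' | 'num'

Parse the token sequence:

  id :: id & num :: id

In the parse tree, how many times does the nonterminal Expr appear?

3

[Expr [Expr [Expr [Term [Factor id]]] :: [Term [Term [Factor id]] & [Factor num]]] :: [Term [Factor id]]]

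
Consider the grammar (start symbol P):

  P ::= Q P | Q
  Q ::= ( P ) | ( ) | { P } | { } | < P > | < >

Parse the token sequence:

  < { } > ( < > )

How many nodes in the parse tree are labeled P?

[P [Q < [P [Q { }]] >] [P [Q ( [P [Q < >]] )]]]

4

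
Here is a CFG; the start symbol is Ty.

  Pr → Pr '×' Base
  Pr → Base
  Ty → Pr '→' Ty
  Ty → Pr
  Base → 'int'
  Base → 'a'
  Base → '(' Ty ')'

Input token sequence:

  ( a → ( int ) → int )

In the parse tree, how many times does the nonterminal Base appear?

5

[Ty [Pr [Base ( [Ty [Pr [Base a]] → [Ty [Pr [Base ( [Ty [Pr [Base int]]] )]] → [Ty [Pr [Base int]]]]] )]]]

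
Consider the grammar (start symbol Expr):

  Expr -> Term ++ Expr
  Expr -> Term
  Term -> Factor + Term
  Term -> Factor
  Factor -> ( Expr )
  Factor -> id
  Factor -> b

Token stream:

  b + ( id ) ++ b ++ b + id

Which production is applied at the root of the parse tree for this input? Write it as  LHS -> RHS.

Expr -> Term ++ Expr

[Expr [Term [Factor b] + [Term [Factor ( [Expr [Term [Factor id]]] )]]] ++ [Expr [Term [Factor b]] ++ [Expr [Term [Factor b] + [Term [Factor id]]]]]]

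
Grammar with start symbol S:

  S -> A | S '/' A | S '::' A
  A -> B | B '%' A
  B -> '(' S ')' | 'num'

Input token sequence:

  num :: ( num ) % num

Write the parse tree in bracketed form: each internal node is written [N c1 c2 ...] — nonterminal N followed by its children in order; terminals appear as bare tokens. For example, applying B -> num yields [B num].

S
S :: A
A :: A
B :: A
num :: A
num :: B % A
num :: ( S ) % A
num :: ( A ) % A
num :: ( B ) % A
num :: ( num ) % A
num :: ( num ) % B
num :: ( num ) % num

[S [S [A [B num]]] :: [A [B ( [S [A [B num]]] )] % [A [B num]]]]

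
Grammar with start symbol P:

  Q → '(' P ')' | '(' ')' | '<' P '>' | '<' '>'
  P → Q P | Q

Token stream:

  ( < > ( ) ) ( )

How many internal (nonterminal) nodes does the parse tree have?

8

[P [Q ( [P [Q < >] [P [Q ( )]]] )] [P [Q ( )]]]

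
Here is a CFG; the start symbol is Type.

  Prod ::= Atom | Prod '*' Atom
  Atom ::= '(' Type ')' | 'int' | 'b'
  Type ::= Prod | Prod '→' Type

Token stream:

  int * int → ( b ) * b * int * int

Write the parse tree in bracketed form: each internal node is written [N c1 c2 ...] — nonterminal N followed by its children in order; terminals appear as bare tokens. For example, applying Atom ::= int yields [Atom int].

[Type [Prod [Prod [Atom int]] * [Atom int]] → [Type [Prod [Prod [Prod [Prod [Atom ( [Type [Prod [Atom b]]] )]] * [Atom b]] * [Atom int]] * [Atom int]]]]

Type
Prod → Type
Prod * Atom → Type
Atom * Atom → Type
int * Atom → Type
int * int → Type
int * int → Prod
int * int → Prod * Atom
int * int → Prod * Atom * Atom
int * int → Prod * Atom * Atom * Atom
int * int → Atom * Atom * Atom * Atom
int * int → ( Type ) * Atom * Atom * Atom
int * int → ( Prod ) * Atom * Atom * Atom
int * int → ( Atom ) * Atom * Atom * Atom
int * int → ( b ) * Atom * Atom * Atom
int * int → ( b ) * b * Atom * Atom
int * int → ( b ) * b * int * Atom
int * int → ( b ) * b * int * int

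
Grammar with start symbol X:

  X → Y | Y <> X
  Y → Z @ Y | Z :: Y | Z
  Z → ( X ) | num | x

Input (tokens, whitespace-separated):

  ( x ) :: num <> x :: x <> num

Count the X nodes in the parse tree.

[X [Y [Z ( [X [Y [Z x]]] )] :: [Y [Z num]]] <> [X [Y [Z x] :: [Y [Z x]]] <> [X [Y [Z num]]]]]

4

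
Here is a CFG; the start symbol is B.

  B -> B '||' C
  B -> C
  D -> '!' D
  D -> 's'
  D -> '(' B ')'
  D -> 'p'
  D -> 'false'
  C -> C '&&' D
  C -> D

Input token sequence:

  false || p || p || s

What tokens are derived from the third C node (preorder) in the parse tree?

p

[B [B [B [B [C [D false]]] || [C [D p]]] || [C [D p]]] || [C [D s]]]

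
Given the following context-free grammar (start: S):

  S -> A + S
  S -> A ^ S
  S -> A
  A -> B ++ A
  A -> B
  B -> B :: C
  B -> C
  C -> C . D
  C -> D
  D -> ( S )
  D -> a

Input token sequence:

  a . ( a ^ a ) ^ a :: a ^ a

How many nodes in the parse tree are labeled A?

[S [A [B [C [C [D a]] . [D ( [S [A [B [C [D a]]]] ^ [S [A [B [C [D a]]]]]] )]]]] ^ [S [A [B [B [C [D a]]] :: [C [D a]]]] ^ [S [A [B [C [D a]]]]]]]

5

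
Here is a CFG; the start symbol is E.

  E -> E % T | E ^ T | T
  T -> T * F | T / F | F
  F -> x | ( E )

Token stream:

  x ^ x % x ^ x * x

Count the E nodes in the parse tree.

4

[E [E [E [E [T [F x]]] ^ [T [F x]]] % [T [F x]]] ^ [T [T [F x]] * [F x]]]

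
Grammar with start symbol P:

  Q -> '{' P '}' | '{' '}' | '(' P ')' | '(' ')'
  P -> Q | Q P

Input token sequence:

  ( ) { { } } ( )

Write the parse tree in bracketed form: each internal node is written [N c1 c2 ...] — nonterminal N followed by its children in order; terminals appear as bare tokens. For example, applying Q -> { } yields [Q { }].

P
Q P
( ) P
( ) Q P
( ) { P } P
( ) { Q } P
( ) { { } } P
( ) { { } } Q
( ) { { } } ( )

[P [Q ( )] [P [Q { [P [Q { }]] }] [P [Q ( )]]]]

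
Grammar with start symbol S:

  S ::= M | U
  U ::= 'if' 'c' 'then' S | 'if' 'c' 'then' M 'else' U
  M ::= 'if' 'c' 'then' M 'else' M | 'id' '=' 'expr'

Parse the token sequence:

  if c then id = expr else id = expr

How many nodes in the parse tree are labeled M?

3

[S [M if c then [M id = expr] else [M id = expr]]]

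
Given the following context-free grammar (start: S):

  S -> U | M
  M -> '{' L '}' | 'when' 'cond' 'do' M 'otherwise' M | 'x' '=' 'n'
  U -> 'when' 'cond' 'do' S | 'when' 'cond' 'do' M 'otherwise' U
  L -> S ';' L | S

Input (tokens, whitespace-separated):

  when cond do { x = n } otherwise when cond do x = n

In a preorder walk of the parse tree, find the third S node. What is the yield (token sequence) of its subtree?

[S [U when cond do [M { [L [S [M x = n]]] }] otherwise [U when cond do [S [M x = n]]]]]

x = n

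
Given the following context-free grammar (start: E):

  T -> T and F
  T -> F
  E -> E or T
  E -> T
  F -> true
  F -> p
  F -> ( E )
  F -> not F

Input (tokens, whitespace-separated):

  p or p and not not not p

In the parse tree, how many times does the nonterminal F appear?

6

[E [E [T [F p]]] or [T [T [F p]] and [F not [F not [F not [F p]]]]]]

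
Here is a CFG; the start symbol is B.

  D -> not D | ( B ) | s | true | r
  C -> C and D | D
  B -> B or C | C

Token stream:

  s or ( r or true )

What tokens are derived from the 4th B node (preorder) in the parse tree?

r

[B [B [C [D s]]] or [C [D ( [B [B [C [D r]]] or [C [D true]]] )]]]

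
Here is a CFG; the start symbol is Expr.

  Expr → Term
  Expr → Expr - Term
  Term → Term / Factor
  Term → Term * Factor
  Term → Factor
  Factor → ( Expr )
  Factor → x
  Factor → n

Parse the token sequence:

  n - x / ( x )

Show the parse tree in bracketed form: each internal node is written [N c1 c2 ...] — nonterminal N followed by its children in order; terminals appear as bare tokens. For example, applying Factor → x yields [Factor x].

Expr
Expr - Term
Term - Term
Factor - Term
n - Term
n - Term / Factor
n - Factor / Factor
n - x / Factor
n - x / ( Expr )
n - x / ( Term )
n - x / ( Factor )
n - x / ( x )

[Expr [Expr [Term [Factor n]]] - [Term [Term [Factor x]] / [Factor ( [Expr [Term [Factor x]]] )]]]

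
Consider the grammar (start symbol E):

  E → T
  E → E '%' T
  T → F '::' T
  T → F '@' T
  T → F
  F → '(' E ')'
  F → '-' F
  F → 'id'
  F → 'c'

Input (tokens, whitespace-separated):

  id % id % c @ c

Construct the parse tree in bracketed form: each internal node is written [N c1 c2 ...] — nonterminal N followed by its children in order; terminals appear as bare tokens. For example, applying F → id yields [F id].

[E [E [E [T [F id]]] % [T [F id]]] % [T [F c] @ [T [F c]]]]

E
E % T
E % T % T
T % T % T
F % T % T
id % T % T
id % F % T
id % id % T
id % id % F @ T
id % id % c @ T
id % id % c @ F
id % id % c @ c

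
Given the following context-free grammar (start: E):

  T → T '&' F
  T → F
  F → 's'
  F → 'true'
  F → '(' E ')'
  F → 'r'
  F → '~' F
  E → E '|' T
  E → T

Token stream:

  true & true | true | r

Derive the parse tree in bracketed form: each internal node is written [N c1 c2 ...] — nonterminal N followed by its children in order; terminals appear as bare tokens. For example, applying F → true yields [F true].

[E [E [E [T [T [F true]] & [F true]]] | [T [F true]]] | [T [F r]]]

E
E | T
E | T | T
T | T | T
T & F | T | T
F & F | T | T
true & F | T | T
true & true | T | T
true & true | F | T
true & true | true | T
true & true | true | F
true & true | true | r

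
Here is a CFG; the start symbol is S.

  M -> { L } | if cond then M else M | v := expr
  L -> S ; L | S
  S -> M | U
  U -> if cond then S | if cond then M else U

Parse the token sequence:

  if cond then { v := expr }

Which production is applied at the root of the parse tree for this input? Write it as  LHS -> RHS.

S -> U

[S [U if cond then [S [M { [L [S [M v := expr]]] }]]]]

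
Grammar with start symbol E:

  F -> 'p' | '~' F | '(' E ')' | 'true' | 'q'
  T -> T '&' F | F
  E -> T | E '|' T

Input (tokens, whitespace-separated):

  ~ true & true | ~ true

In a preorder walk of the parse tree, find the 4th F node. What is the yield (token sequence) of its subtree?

[E [E [T [T [F ~ [F true]]] & [F true]]] | [T [F ~ [F true]]]]

~ true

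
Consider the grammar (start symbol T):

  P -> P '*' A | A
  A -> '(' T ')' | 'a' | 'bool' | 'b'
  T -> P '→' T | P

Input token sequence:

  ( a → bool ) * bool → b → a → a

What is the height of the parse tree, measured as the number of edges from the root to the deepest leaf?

8

[T [P [P [A ( [T [P [A a]] → [T [P [A bool]]]] )]] * [A bool]] → [T [P [A b]] → [T [P [A a]] → [T [P [A a]]]]]]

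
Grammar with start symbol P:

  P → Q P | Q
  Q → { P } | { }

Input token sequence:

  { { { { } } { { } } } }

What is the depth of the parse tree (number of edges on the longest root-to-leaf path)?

[P [Q { [P [Q { [P [Q { [P [Q { }]] }] [P [Q { [P [Q { }]] }]]] }]] }]]

9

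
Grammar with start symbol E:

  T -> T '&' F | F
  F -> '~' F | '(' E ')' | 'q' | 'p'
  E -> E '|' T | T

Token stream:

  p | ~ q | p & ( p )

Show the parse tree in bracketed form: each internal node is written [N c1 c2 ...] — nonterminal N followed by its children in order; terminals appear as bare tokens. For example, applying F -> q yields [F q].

[E [E [E [T [F p]]] | [T [F ~ [F q]]]] | [T [T [F p]] & [F ( [E [T [F p]]] )]]]

E
E | T
E | T | T
T | T | T
F | T | T
p | T | T
p | F | T
p | ~ F | T
p | ~ q | T
p | ~ q | T & F
p | ~ q | F & F
p | ~ q | p & F
p | ~ q | p & ( E )
p | ~ q | p & ( T )
p | ~ q | p & ( F )
p | ~ q | p & ( p )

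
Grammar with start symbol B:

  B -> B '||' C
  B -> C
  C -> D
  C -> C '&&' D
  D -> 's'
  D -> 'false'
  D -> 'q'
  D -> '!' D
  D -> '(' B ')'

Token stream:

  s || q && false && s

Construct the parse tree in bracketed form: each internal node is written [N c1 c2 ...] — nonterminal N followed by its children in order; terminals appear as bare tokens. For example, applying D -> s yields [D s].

B
B || C
C || C
D || C
s || C
s || C && D
s || C && D && D
s || D && D && D
s || q && D && D
s || q && false && D
s || q && false && s

[B [B [C [D s]]] || [C [C [C [D q]] && [D false]] && [D s]]]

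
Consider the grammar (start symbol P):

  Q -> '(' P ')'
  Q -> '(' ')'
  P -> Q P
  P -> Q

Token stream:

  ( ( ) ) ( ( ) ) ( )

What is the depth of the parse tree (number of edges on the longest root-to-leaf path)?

[P [Q ( [P [Q ( )]] )] [P [Q ( [P [Q ( )]] )] [P [Q ( )]]]]

5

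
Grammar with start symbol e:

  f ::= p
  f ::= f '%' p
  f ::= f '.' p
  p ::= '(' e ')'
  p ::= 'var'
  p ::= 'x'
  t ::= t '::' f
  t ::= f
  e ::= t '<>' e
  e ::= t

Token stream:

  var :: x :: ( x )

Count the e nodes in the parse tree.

[e [t [t [t [f [p var]]] :: [f [p x]]] :: [f [p ( [e [t [f [p x]]]] )]]]]

2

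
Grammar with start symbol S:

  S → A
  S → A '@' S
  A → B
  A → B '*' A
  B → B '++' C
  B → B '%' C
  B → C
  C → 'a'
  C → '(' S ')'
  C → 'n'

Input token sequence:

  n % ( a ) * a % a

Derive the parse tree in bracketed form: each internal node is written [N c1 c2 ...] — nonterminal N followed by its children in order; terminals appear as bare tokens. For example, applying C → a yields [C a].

S
A
B * A
B % C * A
C % C * A
n % C * A
n % ( S ) * A
n % ( A ) * A
n % ( B ) * A
n % ( C ) * A
n % ( a ) * A
n % ( a ) * B
n % ( a ) * B % C
n % ( a ) * C % C
n % ( a ) * a % C
n % ( a ) * a % a

[S [A [B [B [C n]] % [C ( [S [A [B [C a]]]] )]] * [A [B [B [C a]] % [C a]]]]]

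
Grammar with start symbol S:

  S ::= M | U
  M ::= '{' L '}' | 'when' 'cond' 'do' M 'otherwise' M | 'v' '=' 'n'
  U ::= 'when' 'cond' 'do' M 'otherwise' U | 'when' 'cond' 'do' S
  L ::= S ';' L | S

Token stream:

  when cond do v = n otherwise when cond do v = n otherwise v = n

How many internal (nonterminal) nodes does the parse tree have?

6

[S [M when cond do [M v = n] otherwise [M when cond do [M v = n] otherwise [M v = n]]]]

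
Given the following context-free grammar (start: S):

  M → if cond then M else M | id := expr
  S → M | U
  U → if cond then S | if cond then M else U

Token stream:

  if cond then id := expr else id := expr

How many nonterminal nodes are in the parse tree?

[S [M if cond then [M id := expr] else [M id := expr]]]

4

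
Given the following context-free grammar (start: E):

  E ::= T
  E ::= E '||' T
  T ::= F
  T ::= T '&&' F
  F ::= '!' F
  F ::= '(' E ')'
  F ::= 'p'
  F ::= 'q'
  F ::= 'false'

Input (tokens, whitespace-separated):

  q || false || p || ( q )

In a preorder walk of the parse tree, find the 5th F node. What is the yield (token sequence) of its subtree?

q

[E [E [E [E [T [F q]]] || [T [F false]]] || [T [F p]]] || [T [F ( [E [T [F q]]] )]]]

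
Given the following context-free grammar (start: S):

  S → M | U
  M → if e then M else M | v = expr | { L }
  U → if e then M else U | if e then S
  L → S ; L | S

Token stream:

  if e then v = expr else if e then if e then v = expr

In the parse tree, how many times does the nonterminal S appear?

[S [U if e then [M v = expr] else [U if e then [S [U if e then [S [M v = expr]]]]]]]

3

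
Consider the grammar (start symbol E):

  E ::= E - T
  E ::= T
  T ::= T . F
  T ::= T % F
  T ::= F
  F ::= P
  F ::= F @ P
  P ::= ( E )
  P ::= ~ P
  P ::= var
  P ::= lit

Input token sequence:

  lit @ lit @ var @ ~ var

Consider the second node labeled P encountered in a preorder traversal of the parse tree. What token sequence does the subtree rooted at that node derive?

lit

[E [T [F [F [F [F [P lit]] @ [P lit]] @ [P var]] @ [P ~ [P var]]]]]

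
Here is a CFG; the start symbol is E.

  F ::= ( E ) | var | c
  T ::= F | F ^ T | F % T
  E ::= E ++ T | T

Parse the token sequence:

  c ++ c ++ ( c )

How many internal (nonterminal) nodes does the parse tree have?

12

[E [E [E [T [F c]]] ++ [T [F c]]] ++ [T [F ( [E [T [F c]]] )]]]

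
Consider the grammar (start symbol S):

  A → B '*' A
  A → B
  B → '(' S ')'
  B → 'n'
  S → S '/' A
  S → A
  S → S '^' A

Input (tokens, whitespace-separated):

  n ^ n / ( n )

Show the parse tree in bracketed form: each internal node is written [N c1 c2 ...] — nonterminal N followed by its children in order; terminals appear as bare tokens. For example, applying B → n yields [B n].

S
S / A
S ^ A / A
A ^ A / A
B ^ A / A
n ^ A / A
n ^ B / A
n ^ n / A
n ^ n / B
n ^ n / ( S )
n ^ n / ( A )
n ^ n / ( B )
n ^ n / ( n )

[S [S [S [A [B n]]] ^ [A [B n]]] / [A [B ( [S [A [B n]]] )]]]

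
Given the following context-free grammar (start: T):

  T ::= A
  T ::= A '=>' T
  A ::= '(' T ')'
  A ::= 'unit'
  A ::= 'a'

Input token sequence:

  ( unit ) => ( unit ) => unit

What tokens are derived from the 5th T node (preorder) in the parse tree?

[T [A ( [T [A unit]] )] => [T [A ( [T [A unit]] )] => [T [A unit]]]]

unit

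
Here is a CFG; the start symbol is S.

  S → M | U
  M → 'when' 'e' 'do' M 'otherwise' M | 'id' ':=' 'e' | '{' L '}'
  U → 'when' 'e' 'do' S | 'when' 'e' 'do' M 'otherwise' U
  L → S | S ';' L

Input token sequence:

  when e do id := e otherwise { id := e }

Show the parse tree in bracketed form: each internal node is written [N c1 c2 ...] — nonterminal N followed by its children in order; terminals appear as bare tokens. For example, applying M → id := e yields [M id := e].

S
M
when e do M otherwise M
when e do id := e otherwise M
when e do id := e otherwise { L }
when e do id := e otherwise { S }
when e do id := e otherwise { M }
when e do id := e otherwise { id := e }

[S [M when e do [M id := e] otherwise [M { [L [S [M id := e]]] }]]]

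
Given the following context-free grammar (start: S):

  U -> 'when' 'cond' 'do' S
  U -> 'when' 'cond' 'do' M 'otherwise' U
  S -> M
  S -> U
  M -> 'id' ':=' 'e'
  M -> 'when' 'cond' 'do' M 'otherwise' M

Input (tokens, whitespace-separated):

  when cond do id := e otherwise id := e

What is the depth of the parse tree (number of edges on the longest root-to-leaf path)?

[S [M when cond do [M id := e] otherwise [M id := e]]]

3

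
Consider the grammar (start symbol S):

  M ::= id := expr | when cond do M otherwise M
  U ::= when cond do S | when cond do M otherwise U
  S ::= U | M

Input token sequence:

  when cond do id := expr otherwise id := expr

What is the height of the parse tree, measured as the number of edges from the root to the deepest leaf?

3

[S [M when cond do [M id := expr] otherwise [M id := expr]]]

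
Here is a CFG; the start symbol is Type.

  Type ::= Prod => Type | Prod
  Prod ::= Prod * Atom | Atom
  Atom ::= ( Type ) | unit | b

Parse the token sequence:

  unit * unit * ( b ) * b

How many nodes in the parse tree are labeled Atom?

5

[Type [Prod [Prod [Prod [Prod [Atom unit]] * [Atom unit]] * [Atom ( [Type [Prod [Atom b]]] )]] * [Atom b]]]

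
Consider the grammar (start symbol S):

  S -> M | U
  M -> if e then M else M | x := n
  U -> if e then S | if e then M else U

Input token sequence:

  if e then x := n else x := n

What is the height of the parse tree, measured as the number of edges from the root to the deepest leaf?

3

[S [M if e then [M x := n] else [M x := n]]]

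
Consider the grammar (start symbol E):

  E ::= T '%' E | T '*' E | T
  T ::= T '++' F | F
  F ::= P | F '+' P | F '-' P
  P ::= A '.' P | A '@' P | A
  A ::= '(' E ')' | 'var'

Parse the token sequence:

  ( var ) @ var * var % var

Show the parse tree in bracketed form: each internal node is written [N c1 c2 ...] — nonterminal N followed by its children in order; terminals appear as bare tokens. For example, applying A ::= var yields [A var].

E
T * E
F * E
P * E
A @ P * E
( E ) @ P * E
( T ) @ P * E
( F ) @ P * E
( P ) @ P * E
( A ) @ P * E
( var ) @ P * E
( var ) @ A * E
( var ) @ var * E
( var ) @ var * T % E
( var ) @ var * F % E
( var ) @ var * P % E
( var ) @ var * A % E
( var ) @ var * var % E
( var ) @ var * var % T
( var ) @ var * var % F
( var ) @ var * var % P
( var ) @ var * var % A
( var ) @ var * var % var

[E [T [F [P [A ( [E [T [F [P [A var]]]]] )] @ [P [A var]]]]] * [E [T [F [P [A var]]]] % [E [T [F [P [A var]]]]]]]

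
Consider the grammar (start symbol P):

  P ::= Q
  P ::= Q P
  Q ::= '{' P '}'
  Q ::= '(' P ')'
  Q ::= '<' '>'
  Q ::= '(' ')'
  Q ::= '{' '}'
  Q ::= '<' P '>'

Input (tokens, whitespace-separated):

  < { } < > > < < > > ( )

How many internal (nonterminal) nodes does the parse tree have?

[P [Q < [P [Q { }] [P [Q < >]]] >] [P [Q < [P [Q < >]] >] [P [Q ( )]]]]

12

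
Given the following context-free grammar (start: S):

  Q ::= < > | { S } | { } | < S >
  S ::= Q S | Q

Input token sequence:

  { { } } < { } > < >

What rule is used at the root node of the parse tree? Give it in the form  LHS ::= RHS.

S ::= Q S

[S [Q { [S [Q { }]] }] [S [Q < [S [Q { }]] >] [S [Q < >]]]]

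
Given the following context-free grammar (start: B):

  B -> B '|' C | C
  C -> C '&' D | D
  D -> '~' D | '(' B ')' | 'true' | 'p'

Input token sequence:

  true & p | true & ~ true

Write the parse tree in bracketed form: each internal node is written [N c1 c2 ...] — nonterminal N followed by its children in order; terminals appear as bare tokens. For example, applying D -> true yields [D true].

B
B | C
C | C
C & D | C
D & D | C
true & D | C
true & p | C
true & p | C & D
true & p | D & D
true & p | true & D
true & p | true & ~ D
true & p | true & ~ true

[B [B [C [C [D true]] & [D p]]] | [C [C [D true]] & [D ~ [D true]]]]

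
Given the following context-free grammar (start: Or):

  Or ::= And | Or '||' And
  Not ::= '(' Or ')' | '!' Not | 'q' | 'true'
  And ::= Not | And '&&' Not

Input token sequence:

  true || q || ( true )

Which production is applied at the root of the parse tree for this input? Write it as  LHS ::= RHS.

[Or [Or [Or [And [Not true]]] || [And [Not q]]] || [And [Not ( [Or [And [Not true]]] )]]]

Or ::= Or '||' And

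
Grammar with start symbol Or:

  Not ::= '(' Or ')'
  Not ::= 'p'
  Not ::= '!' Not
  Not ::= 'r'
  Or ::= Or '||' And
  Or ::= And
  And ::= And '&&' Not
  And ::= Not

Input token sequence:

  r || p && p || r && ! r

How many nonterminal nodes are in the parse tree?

[Or [Or [Or [And [Not r]]] || [And [And [Not p]] && [Not p]]] || [And [And [Not r]] && [Not ! [Not r]]]]

14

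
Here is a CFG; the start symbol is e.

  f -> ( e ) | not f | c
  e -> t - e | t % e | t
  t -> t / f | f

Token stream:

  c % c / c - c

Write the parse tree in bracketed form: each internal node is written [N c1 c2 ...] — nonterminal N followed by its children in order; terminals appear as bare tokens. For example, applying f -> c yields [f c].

[e [t [f c]] % [e [t [t [f c]] / [f c]] - [e [t [f c]]]]]

e
t % e
f % e
c % e
c % t - e
c % t / f - e
c % f / f - e
c % c / f - e
c % c / c - e
c % c / c - t
c % c / c - f
c % c / c - c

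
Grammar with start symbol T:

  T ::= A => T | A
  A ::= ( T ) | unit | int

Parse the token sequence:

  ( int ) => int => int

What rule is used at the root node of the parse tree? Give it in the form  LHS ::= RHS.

T ::= A => T

[T [A ( [T [A int]] )] => [T [A int] => [T [A int]]]]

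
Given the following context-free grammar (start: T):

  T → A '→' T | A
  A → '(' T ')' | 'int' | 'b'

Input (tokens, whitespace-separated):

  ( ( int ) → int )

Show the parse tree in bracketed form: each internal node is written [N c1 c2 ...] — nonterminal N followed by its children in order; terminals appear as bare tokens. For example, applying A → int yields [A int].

[T [A ( [T [A ( [T [A int]] )] → [T [A int]]] )]]

T
A
( T )
( A → T )
( ( T ) → T )
( ( A ) → T )
( ( int ) → T )
( ( int ) → A )
( ( int ) → int )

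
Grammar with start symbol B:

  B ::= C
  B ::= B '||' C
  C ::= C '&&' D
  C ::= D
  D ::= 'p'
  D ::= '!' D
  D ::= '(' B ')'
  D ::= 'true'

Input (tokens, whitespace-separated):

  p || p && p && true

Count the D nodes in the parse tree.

4

[B [B [C [D p]]] || [C [C [C [D p]] && [D p]] && [D true]]]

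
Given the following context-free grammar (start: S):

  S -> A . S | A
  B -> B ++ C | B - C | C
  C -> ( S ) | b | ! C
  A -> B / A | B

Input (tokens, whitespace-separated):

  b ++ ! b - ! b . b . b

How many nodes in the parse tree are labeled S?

3

[S [A [B [B [B [C b]] ++ [C ! [C b]]] - [C ! [C b]]]] . [S [A [B [C b]]] . [S [A [B [C b]]]]]]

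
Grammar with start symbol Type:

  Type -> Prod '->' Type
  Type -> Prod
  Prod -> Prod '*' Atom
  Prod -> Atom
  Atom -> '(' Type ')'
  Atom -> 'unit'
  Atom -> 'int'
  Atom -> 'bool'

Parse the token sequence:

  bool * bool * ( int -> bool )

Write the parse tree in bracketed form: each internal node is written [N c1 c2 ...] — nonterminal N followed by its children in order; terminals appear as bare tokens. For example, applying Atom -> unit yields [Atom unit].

Type
Prod
Prod * Atom
Prod * Atom * Atom
Atom * Atom * Atom
bool * Atom * Atom
bool * bool * Atom
bool * bool * ( Type )
bool * bool * ( Prod -> Type )
bool * bool * ( Atom -> Type )
bool * bool * ( int -> Type )
bool * bool * ( int -> Prod )
bool * bool * ( int -> Atom )
bool * bool * ( int -> bool )

[Type [Prod [Prod [Prod [Atom bool]] * [Atom bool]] * [Atom ( [Type [Prod [Atom int]] -> [Type [Prod [Atom bool]]]] )]]]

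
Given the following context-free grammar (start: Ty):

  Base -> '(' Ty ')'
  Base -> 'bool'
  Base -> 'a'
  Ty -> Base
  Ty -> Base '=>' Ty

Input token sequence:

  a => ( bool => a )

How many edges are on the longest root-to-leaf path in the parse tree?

[Ty [Base a] => [Ty [Base ( [Ty [Base bool] => [Ty [Base a]]] )]]]

6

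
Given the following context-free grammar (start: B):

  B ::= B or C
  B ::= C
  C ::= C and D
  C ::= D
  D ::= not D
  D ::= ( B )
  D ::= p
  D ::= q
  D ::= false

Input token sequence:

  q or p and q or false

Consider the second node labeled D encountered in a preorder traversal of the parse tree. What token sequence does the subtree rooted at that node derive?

p

[B [B [B [C [D q]]] or [C [C [D p]] and [D q]]] or [C [D false]]]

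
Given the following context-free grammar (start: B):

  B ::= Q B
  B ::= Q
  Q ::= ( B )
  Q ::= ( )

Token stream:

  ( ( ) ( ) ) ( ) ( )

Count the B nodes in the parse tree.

5

[B [Q ( [B [Q ( )] [B [Q ( )]]] )] [B [Q ( )] [B [Q ( )]]]]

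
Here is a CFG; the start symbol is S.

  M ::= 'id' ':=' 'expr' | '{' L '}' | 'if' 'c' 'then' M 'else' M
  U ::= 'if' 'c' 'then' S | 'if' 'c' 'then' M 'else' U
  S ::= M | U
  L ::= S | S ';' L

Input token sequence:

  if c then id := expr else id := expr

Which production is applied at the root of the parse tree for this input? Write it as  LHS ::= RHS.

[S [M if c then [M id := expr] else [M id := expr]]]

S ::= M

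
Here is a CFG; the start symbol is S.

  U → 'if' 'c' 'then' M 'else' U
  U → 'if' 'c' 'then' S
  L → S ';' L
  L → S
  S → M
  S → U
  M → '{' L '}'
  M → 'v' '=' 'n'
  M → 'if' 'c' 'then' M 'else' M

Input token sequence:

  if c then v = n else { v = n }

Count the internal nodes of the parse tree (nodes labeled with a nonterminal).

7

[S [M if c then [M v = n] else [M { [L [S [M v = n]]] }]]]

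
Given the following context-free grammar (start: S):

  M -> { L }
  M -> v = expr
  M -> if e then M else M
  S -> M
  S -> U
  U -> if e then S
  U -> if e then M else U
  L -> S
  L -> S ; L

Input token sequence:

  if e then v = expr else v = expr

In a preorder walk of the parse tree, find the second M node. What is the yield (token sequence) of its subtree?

[S [M if e then [M v = expr] else [M v = expr]]]

v = expr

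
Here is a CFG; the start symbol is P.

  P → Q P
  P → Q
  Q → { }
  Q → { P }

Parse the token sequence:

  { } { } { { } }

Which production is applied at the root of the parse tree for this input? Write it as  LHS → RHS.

[P [Q { }] [P [Q { }] [P [Q { [P [Q { }]] }]]]]

P → Q P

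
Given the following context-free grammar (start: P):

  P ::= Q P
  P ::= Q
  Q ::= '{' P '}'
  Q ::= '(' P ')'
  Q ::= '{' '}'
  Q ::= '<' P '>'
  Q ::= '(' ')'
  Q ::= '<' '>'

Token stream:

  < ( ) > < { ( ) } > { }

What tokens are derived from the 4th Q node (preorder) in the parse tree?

{ ( ) }

[P [Q < [P [Q ( )]] >] [P [Q < [P [Q { [P [Q ( )]] }]] >] [P [Q { }]]]]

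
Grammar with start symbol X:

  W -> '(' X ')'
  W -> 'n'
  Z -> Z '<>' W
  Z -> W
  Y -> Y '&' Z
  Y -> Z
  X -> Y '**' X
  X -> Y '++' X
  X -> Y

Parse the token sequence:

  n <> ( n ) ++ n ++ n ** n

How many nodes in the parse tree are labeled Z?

6

[X [Y [Z [Z [W n]] <> [W ( [X [Y [Z [W n]]]] )]]] ++ [X [Y [Z [W n]]] ++ [X [Y [Z [W n]]] ** [X [Y [Z [W n]]]]]]]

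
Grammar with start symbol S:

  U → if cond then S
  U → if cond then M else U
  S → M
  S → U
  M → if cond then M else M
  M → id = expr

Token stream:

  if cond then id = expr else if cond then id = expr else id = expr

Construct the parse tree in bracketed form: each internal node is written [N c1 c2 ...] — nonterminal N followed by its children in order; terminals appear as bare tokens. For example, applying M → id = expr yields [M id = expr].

S
M
if cond then M else M
if cond then id = expr else M
if cond then id = expr else if cond then M else M
if cond then id = expr else if cond then id = expr else M
if cond then id = expr else if cond then id = expr else id = expr

[S [M if cond then [M id = expr] else [M if cond then [M id = expr] else [M id = expr]]]]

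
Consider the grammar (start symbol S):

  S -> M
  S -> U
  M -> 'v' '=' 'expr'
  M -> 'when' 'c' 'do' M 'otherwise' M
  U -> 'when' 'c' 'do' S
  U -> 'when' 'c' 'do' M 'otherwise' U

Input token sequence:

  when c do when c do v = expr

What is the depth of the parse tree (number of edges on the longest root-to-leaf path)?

[S [U when c do [S [U when c do [S [M v = expr]]]]]]

6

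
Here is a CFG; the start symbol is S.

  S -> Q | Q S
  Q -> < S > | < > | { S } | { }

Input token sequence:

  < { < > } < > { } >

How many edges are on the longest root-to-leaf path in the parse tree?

6

[S [Q < [S [Q { [S [Q < >]] }] [S [Q < >] [S [Q { }]]]] >]]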